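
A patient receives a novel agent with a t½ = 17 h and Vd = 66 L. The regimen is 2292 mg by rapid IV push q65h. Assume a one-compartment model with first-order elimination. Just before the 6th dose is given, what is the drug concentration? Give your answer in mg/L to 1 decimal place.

f = (1/2)^(τ/t½) = (1/2)^(65/17) ≈ 0.0706.
C₀ = D/Vd = 2292/66 ≈ 34.727 mg/L.
Before the 6th dose, 5 doses have been given. Superposition: Cmin = C₀·(f + f² + … + f^5).
≈ 34.727 × (0.0706 + 0.0050 + 0.0004 + 0.0000 + 0.0000) ≈ 34.727 × 0.0760 ≈ 2.639 mg/L.

2.6 mg/L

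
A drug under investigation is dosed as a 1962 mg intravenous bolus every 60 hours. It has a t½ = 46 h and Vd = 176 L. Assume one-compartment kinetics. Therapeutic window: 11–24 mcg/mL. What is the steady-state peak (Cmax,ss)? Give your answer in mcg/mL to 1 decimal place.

Over one 60-h interval, 60/46 ≈ 1.3043 half-lives elapse, leaving f ≈ 0.4049 of each dose.
Accumulation ratio R = 1/(1 − f) ≈ 1/0.5951 ≈ 1.6804.
Each bolus raises the concentration by D/Vd = 1962/176 ≈ 11.148 mcg/mL.
Steady-state peak Cmax,ss = C₀·R ≈ 11.148 × 1.6804 ≈ 18.733 mcg/mL.
Peak 18.7 mcg/mL vs MTC 24 mcg/mL: below toxic threshold.

18.7 mcg/mL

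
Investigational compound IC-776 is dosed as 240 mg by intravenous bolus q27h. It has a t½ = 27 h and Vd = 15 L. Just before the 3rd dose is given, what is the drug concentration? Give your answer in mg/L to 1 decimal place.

12.0 mg/L

f = (1/2)^(τ/t½) = (1/2)^(27/27) ≈ 0.5000.
C₀ = D/Vd = 240/15 ≈ 16.000 mg/L.
Before the 3rd dose, 2 doses have been given. Superposition: Cmin = C₀·(f + f²).
≈ 16.000 × (0.5000 + 0.2500) ≈ 16.000 × 0.7500 ≈ 12.000 mg/L.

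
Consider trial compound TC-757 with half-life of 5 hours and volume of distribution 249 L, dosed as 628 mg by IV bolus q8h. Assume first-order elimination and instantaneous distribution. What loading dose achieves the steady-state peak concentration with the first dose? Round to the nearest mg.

937 mg

f = (1/2)^(8/5) ≈ 0.329877; accumulation ratio R = 1/(1−f) ≈ 1.49226.
Loading dose to hit Cmax,ss on first dose: D_load = D_maint·R ≈ 628 × 1.49226 ≈ 937.14 mg.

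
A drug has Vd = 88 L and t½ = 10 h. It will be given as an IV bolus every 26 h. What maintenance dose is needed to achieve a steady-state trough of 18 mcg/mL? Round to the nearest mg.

8020 mg

τ/t½ = 26/10 ≈ 2.6, so f = (1/2)^(26/10) ≈ 0.164938.
Cmin,ss = (D/Vd)·f/(1−f), so D = Cmin,ss·Vd·(1−f)/f.
D = 18 × 88 × (1−f)/f ≈ 18 × 88 × 5.06288 ≈ 8019.60 mg.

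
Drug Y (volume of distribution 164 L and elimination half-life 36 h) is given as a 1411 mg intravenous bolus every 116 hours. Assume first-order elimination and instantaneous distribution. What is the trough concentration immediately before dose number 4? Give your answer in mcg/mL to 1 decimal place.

f = (1/2)^(τ/t½) = (1/2)^(116/36) ≈ 0.1072.
C₀ = D/Vd = 1411/164 ≈ 8.604 mcg/mL.
Before the 4th dose, 3 doses have been given. Superposition: Cmin = C₀·(f + f² + … + f^3).
≈ 8.604 × (0.1072 + 0.0115 + 0.0012) ≈ 8.604 × 0.1199 ≈ 1.032 mcg/mL.

1.0 mcg/mL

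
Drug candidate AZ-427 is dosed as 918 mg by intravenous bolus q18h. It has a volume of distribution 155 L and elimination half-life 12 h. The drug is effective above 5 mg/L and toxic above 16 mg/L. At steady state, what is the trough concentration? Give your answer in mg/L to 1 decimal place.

k = ln2/t½ = ln2/12 ≈ 0.057762 h⁻¹; fraction remaining f = e^(−kτ) = e^(−0.057762×18) ≈ 0.3536.
At steady state, accumulation factor R = 1/(1 − e^(−kτ)) ≈ 1.5470.
Each bolus raises the concentration by D/Vd = 918/155 ≈ 5.923 mg/L.
Steady-state peak Cmax,ss = C₀·R ≈ 5.923 × 1.5470 ≈ 9.163 mg/L.
One interval later, Cmin,ss = Cmax,ss·e^(−kτ) ≈ 9.163 × 0.3536 ≈ 3.240 mg/L.
Trough 3.2 mg/L vs MEC 5 mg/L: subtherapeutic.

3.2 mg/L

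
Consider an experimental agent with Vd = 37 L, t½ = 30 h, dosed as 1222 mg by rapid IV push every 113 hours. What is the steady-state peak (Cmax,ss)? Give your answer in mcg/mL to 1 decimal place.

35.6 mcg/mL

τ/t½ = 113/30 ≈ 3.7667, so fraction remaining f = (1/2)^(113/30) ≈ 0.0735.
At steady state, accumulation factor R = 1/(1 − e^(−kτ)) ≈ 1.0793.
Single-dose peak C₀ = D/Vd = 1222/37 ≈ 33.027 mcg/mL.
Steady-state peak Cmax,ss = C₀·R ≈ 33.027 × 1.0793 ≈ 35.646 mcg/mL.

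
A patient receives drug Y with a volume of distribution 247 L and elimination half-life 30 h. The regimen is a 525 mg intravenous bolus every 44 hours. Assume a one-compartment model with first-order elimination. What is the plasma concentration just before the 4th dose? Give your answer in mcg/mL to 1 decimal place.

f = (1/2)^(τ/t½) = (1/2)^(44/30) ≈ 0.3618.
C₀ = D/Vd = 525/247 ≈ 2.126 mcg/mL.
Before the 4th dose, 3 doses have been given. Superposition: Cmin = C₀·(f + f² + … + f^3).
≈ 2.126 × (0.3618 + 0.1309 + 0.0474) ≈ 2.126 × 0.5401 ≈ 1.148 mcg/mL.

1.1 mcg/mL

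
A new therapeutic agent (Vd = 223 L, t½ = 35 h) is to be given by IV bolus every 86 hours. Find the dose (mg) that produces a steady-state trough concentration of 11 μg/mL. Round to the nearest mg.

τ/t½ = 86/35 ≈ 2.4571, so f = (1/2)^(86/35) ≈ 0.182107.
Cmin,ss = (D/Vd)·f/(1−f), so D = Cmin,ss·Vd·(1−f)/f.
D = 11 × 223 × (1−f)/f ≈ 11 × 223 × 4.49128 ≈ 11017.11 mg.

11017 mg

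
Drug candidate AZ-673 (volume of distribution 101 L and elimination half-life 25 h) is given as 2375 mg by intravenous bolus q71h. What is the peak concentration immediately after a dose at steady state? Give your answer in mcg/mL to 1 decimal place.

τ/t½ = 71/25 ≈ 2.84, so fraction remaining f = (1/2)^(71/25) ≈ 0.1397.
Accumulation ratio R = 1/(1 − f) ≈ 1/0.8603 ≈ 1.1624.
Single-dose peak C₀ = D/Vd = 2375/101 ≈ 23.515 mcg/mL.
Steady-state peak Cmax,ss = C₀·R ≈ 23.515 × 1.1624 ≈ 27.334 mcg/mL.

27.3 mcg/mL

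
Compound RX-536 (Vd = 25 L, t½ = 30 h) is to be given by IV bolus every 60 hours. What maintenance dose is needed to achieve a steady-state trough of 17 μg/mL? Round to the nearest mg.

1275 mg

τ/t½ = 60/30 ≈ 2, so f = (1/2)^(60/30) ≈ 0.250000.
Cmin,ss = (D/Vd)·f/(1−f), so D = Cmin,ss·Vd·(1−f)/f.
D = 17 × 25 × (1−f)/f ≈ 17 × 25 × 3.00000 ≈ 1275.00 mg.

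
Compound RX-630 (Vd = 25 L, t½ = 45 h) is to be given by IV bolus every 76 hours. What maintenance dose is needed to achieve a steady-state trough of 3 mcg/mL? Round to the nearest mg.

τ/t½ = 76/45 ≈ 1.6889, so f = (1/2)^(76/45) ≈ 0.310166.
Cmin,ss = (D/Vd)·f/(1−f), so D = Cmin,ss·Vd·(1−f)/f.
D = 3 × 25 × (1−f)/f ≈ 3 × 25 × 2.22408 ≈ 166.81 mg.

167 mg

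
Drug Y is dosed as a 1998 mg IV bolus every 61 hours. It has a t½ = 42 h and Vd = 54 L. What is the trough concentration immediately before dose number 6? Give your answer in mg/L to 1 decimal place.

f = (1/2)^(τ/t½) = (1/2)^(61/42) ≈ 0.3654.
C₀ = D/Vd = 1998/54 ≈ 37.000 mg/L.
Before the 6th dose, 5 doses have been given. Superposition: Cmin = C₀·(f + f² + … + f^5).
≈ 37.000 × (0.3654 + 0.1335 + 0.0488 + 0.0178 + 0.0065) ≈ 37.000 × 0.5720 ≈ 21.164 mg/L.

21.2 mg/L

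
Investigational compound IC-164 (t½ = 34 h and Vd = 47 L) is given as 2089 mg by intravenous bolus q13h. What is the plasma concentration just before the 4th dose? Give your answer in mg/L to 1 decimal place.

f = (1/2)^(τ/t½) = (1/2)^(13/34) ≈ 0.7672.
C₀ = D/Vd = 2089/47 ≈ 44.447 mg/L.
Before the 4th dose, 3 doses have been given. Superposition: Cmin = C₀·(f + f² + … + f^3).
≈ 44.447 × (0.7672 + 0.5886 + 0.4516) ≈ 44.447 × 1.8074 ≈ 80.334 mg/L.

80.3 mg/L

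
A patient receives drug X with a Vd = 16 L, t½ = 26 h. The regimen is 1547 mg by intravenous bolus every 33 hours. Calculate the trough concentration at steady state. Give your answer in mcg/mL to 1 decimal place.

68.6 mcg/mL

τ/t½ = 33/26 ≈ 1.2692, so fraction remaining f = (1/2)^(33/26) ≈ 0.4149.
Single-dose peak C₀ = D/Vd = 1547/16 ≈ 96.688 mcg/mL.
Steady-state trough Cmin,ss = C₀·f/(1−f) ≈ 96.688 × 0.4149/0.5851 ≈ 68.562 mcg/mL.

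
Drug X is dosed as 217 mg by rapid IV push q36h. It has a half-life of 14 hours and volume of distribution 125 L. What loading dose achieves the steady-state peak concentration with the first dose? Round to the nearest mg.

f = (1/2)^(36/14) ≈ 0.168238; accumulation ratio R = 1/(1−f) ≈ 1.20227.
Loading dose to hit Cmax,ss on first dose: D_load = D_maint·R ≈ 217 × 1.20227 ≈ 260.89 mg.

261 mg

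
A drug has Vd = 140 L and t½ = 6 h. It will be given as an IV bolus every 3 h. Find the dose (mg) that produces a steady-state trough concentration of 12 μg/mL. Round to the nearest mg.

τ/t½ = 3/6 ≈ 0.5, so f = (1/2)^(3/6) ≈ 0.707107.
Cmin,ss = (D/Vd)·f/(1−f), so D = Cmin,ss·Vd·(1−f)/f.
D = 12 × 140 × (1−f)/f ≈ 12 × 140 × 0.41421 ≈ 695.87 mg.

696 mg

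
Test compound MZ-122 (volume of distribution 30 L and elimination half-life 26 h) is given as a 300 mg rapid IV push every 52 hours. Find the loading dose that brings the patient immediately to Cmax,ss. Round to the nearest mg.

400 mg

f = (1/2)^(52/26) ≈ 0.250000; accumulation ratio R = 1/(1−f) ≈ 1.33333.
Loading dose to hit Cmax,ss on first dose: D_load = D_maint·R ≈ 300 × 1.33333 ≈ 400.00 mg.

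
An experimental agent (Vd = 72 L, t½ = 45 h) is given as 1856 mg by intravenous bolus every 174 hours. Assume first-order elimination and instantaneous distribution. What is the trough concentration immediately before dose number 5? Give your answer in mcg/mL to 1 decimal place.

f = (1/2)^(τ/t½) = (1/2)^(174/45) ≈ 0.0686.
C₀ = D/Vd = 1856/72 ≈ 25.778 mcg/mL.
Before the 5th dose, 4 doses have been given. Superposition: Cmin = C₀·(f + f² + … + f^4).
≈ 25.778 × (0.0686 + 0.0047 + 0.0003 + 0.0000) ≈ 25.778 × 0.0736 ≈ 1.897 mcg/mL.

1.9 mcg/mL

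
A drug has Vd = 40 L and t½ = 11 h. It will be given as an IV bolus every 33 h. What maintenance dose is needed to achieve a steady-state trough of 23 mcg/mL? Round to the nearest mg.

τ/t½ = 33/11 ≈ 3, so f = (1/2)^(33/11) ≈ 0.125000.
Cmin,ss = (D/Vd)·f/(1−f), so D = Cmin,ss·Vd·(1−f)/f.
D = 23 × 40 × (1−f)/f ≈ 23 × 40 × 7.00000 ≈ 6440.00 mg.

6440 mg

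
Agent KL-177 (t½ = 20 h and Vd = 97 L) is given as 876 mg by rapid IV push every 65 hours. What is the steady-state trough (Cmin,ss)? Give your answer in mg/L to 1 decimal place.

τ/t½ = 65/20 ≈ 3.25, so fraction remaining f = (1/2)^(65/20) ≈ 0.1051.
Each bolus raises the concentration by D/Vd = 876/97 ≈ 9.031 mg/L.
Steady-state trough Cmin,ss = C₀·f/(1−f) ≈ 9.031 × 0.1051/0.8949 ≈ 1.061 mg/L.

1.1 mg/L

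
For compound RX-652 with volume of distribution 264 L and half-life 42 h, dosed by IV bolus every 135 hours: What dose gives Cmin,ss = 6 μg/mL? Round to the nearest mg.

13117 mg

τ/t½ = 135/42 ≈ 3.2143, so f = (1/2)^(135/42) ≈ 0.107747.
Cmin,ss = (D/Vd)·f/(1−f), so D = Cmin,ss·Vd·(1−f)/f.
D = 6 × 264 × (1−f)/f ≈ 6 × 264 × 8.28100 ≈ 13117.10 mg.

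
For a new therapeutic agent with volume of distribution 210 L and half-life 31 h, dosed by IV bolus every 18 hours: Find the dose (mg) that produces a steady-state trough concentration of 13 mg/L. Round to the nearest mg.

1353 mg

τ/t½ = 18/31 ≈ 0.58065, so f = (1/2)^(18/31) ≈ 0.668665.
Cmin,ss = (D/Vd)·f/(1−f), so D = Cmin,ss·Vd·(1−f)/f.
D = 13 × 210 × (1−f)/f ≈ 13 × 210 × 0.49552 ≈ 1352.77 mg.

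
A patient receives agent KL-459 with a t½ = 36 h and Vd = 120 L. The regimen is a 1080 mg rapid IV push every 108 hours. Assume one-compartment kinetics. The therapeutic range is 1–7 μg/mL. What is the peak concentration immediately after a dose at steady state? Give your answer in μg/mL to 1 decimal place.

10.3 μg/mL

τ = 108 h = 3 half-lives, so f = (1/2)^3 = 0.125.
Accumulation ratio R = 1/(1 − f) = 1/0.875 = 8/7.
Single-dose peak C₀ = D/Vd = 1080/120 = 9 μg/mL.
Steady-state peak Cmax,ss = C₀·R = 9 × 8/7 ≈ 10.286 μg/mL.
Peak 10.3 μg/mL vs MTC 7 μg/mL: exceeds toxic threshold.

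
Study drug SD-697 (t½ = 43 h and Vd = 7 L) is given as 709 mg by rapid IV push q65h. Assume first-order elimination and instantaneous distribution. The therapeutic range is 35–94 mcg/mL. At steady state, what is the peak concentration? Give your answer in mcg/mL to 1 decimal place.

156.0 mcg/mL

k = ln2/t½ = ln2/43 ≈ 0.016120 h⁻¹; fraction remaining f = e^(−kτ) = e^(−0.016120×65) ≈ 0.3507.
Accumulation ratio R = 1/(1 − f) ≈ 1/0.6493 ≈ 1.5401.
Each bolus raises the concentration by D/Vd = 709/7 ≈ 101.286 mcg/mL.
Steady-state peak Cmax,ss = C₀·R ≈ 101.286 × 1.5401 ≈ 155.991 mcg/mL.
Peak 156.0 mcg/mL vs MTC 94 mcg/mL: exceeds toxic threshold.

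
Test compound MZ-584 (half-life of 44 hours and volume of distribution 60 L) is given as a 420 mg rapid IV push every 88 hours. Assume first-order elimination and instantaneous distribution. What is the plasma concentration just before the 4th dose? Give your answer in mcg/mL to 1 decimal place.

f = (1/2)^(τ/t½) = (1/2)^(88/44) ≈ 0.2500.
C₀ = D/Vd = 420/60 ≈ 7.000 mcg/mL.
Before the 4th dose, 3 doses have been given. Superposition: Cmin = C₀·(f + f² + … + f^3).
≈ 7.000 × (0.2500 + 0.0625 + 0.0156) ≈ 7.000 × 0.3281 ≈ 2.297 mcg/mL.

2.3 mcg/mL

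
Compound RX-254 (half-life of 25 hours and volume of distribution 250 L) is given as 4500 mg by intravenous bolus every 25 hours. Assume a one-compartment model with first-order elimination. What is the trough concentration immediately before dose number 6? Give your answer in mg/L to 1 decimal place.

f = (1/2)^(τ/t½) = (1/2)^(25/25) ≈ 0.5000.
C₀ = D/Vd = 4500/250 ≈ 18.000 mg/L.
Before the 6th dose, 5 doses have been given. Superposition: Cmin = C₀·(f + f² + … + f^5).
≈ 18.000 × (0.5000 + 0.2500 + 0.1250 + 0.0625 + 0.0313) ≈ 18.000 × 0.9688 ≈ 17.438 mg/L.

17.4 mg/L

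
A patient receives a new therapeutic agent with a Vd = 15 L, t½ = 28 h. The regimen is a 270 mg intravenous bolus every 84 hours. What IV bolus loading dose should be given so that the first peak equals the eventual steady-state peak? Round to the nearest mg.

309 mg

f = (1/2)^(84/28) ≈ 0.125000; accumulation ratio R = 1/(1−f) ≈ 1.14286.
Loading dose to hit Cmax,ss on first dose: D_load = D_maint·R ≈ 270 × 1.14286 ≈ 308.57 mg.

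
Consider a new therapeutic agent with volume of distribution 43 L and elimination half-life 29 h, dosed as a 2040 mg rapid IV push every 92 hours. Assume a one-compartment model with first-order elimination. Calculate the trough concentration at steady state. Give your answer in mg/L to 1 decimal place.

5.9 mg/L

k = ln2/t½ = ln2/29 ≈ 0.023902 h⁻¹; fraction remaining f = e^(−kτ) = e^(−0.023902×92) ≈ 0.1109.
Single-dose peak C₀ = D/Vd = 2040/43 ≈ 47.442 mg/L.
Steady-state trough Cmin,ss = C₀·f/(1−f) ≈ 47.442 × 0.1109/0.8891 ≈ 5.918 mg/L.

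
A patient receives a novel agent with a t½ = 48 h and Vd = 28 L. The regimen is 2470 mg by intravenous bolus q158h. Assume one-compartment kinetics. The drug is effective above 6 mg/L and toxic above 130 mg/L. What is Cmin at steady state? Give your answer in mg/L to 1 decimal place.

10.0 mg/L

k = ln2/t½ = ln2/48 ≈ 0.014441 h⁻¹; fraction remaining f = e^(−kτ) = e^(−0.014441×158) ≈ 0.1021.
At steady state, accumulation factor R = 1/(1 − e^(−kτ)) ≈ 1.1137.
Each bolus raises the concentration by D/Vd = 2470/28 ≈ 88.214 mg/L.
Steady-state peak Cmax,ss = C₀·R ≈ 88.214 × 1.1137 ≈ 98.244 mg/L.
Steady-state trough Cmin,ss = Cmax,ss·f ≈ 98.244 × 0.1021 ≈ 10.031 mg/L.
Trough 10.0 mg/L vs MEC 6 mg/L: adequate.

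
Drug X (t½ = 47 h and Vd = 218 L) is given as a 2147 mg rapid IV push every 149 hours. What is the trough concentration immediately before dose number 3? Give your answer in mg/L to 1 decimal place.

1.2 mg/L

f = (1/2)^(τ/t½) = (1/2)^(149/47) ≈ 0.1111.
C₀ = D/Vd = 2147/218 ≈ 9.849 mg/L.
Before the 3rd dose, 2 doses have been given. Superposition: Cmin = C₀·(f + f²).
≈ 9.849 × (0.1111 + 0.0123) ≈ 9.849 × 0.1234 ≈ 1.215 mg/L.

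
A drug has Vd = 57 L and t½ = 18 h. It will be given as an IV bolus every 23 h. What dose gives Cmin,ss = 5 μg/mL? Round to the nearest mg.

406 mg

τ/t½ = 23/18 ≈ 1.2778, so f = (1/2)^(23/18) ≈ 0.412430.
Cmin,ss = (D/Vd)·f/(1−f), so D = Cmin,ss·Vd·(1−f)/f.
D = 5 × 57 × (1−f)/f ≈ 5 × 57 × 1.42465 ≈ 406.03 mg.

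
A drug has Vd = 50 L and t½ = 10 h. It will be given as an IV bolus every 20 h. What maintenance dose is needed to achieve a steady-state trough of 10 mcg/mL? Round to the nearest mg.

τ/t½ = 20/10 ≈ 2, so f = (1/2)^(20/10) ≈ 0.250000.
Cmin,ss = (D/Vd)·f/(1−f), so D = Cmin,ss·Vd·(1−f)/f.
D = 10 × 50 × (1−f)/f ≈ 10 × 50 × 3.00000 ≈ 1500.00 mg.

1500 mg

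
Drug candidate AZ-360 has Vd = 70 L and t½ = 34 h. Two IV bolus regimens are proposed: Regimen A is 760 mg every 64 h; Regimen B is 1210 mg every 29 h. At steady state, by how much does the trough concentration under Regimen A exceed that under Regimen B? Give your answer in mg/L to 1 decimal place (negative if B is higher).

-17.4 mg/L

Regimen A: f = (1/2)^(64/34) ≈ 0.2712; Cmin,ss = (760/70)·f/(1−f) ≈ 4.040 mg/L.
Regimen B: f = (1/2)^(29/34) ≈ 0.5537; Cmin,ss = (1210/70)·f/(1−f) ≈ 21.445 mg/L.
Difference ≈ 4.040 − 21.445 ≈ -17.405 mg/L.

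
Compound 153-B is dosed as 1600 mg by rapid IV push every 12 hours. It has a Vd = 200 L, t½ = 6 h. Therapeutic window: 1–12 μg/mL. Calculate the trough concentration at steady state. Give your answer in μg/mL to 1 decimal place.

τ = 12 h = 2 half-lives, so f = (1/2)^2 = 0.25.
Accumulation ratio R = 1/(1 − f) = 1/0.75 = 4/3.
Single-dose peak C₀ = D/Vd = 1600/200 = 8 μg/mL.
Steady-state peak Cmax,ss = C₀·R = 8 × 4/3 ≈ 10.667 μg/mL.
Steady-state trough Cmin,ss = Cmax,ss·f ≈ 10.667 × 0.25 ≈ 2.667 μg/mL.
Trough 2.7 μg/mL vs MEC 1 μg/mL: adequate.

2.7 μg/mL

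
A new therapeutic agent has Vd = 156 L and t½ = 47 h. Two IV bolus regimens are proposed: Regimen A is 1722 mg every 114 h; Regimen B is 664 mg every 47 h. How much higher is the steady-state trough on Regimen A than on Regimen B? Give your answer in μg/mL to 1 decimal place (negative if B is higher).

Regimen A: f = (1/2)^(114/47) ≈ 0.1861; Cmin,ss = (1722/156)·f/(1−f) ≈ 2.524 μg/mL.
Regimen B: f = (1/2)^(47/47) ≈ 0.5000; Cmin,ss = (664/156)·f/(1−f) ≈ 4.256 μg/mL.
Difference ≈ 2.524 − 4.256 ≈ -1.732 μg/mL.

-1.7 μg/mL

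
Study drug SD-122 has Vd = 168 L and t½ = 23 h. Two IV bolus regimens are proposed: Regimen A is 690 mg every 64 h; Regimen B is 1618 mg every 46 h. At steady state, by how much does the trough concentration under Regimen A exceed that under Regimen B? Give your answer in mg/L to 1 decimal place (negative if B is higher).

-2.5 mg/L

Regimen A: f = (1/2)^(64/23) ≈ 0.1453; Cmin,ss = (690/168)·f/(1−f) ≈ 0.698 mg/L.
Regimen B: f = (1/2)^(46/23) ≈ 0.2500; Cmin,ss = (1618/168)·f/(1−f) ≈ 3.210 mg/L.
Difference ≈ 0.698 − 3.210 ≈ -2.512 mg/L.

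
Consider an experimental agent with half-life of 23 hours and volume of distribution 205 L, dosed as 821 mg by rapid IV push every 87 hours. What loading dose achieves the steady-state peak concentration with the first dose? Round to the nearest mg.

885 mg

f = (1/2)^(87/23) ≈ 0.072664; accumulation ratio R = 1/(1−f) ≈ 1.07836.
Loading dose to hit Cmax,ss on first dose: D_load = D_maint·R ≈ 821 × 1.07836 ≈ 885.33 mg.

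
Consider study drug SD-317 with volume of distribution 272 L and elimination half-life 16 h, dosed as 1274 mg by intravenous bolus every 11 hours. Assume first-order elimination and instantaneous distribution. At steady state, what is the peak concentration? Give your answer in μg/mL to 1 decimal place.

12.4 μg/mL

Over one 11-h interval, 11/16 ≈ 0.6875 half-lives elapse, leaving f ≈ 0.6209 of each dose.
Accumulation ratio R = 1/(1 − f) ≈ 1/0.3791 ≈ 2.6378.
Each bolus raises the concentration by D/Vd = 1274/272 ≈ 4.684 μg/mL.
Steady-state peak Cmax,ss = C₀·R ≈ 4.684 × 2.6378 ≈ 12.355 μg/mL.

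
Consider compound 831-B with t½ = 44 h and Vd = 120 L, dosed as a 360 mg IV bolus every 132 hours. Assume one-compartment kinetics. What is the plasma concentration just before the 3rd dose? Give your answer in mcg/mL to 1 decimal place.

0.4 mcg/mL

f = (1/2)^(τ/t½) = (1/2)^(132/44) ≈ 0.1250.
C₀ = D/Vd = 360/120 ≈ 3.000 mcg/mL.
Before the 3rd dose, 2 doses have been given. Superposition: Cmin = C₀·(f + f²).
≈ 3.000 × (0.1250 + 0.0156) ≈ 3.000 × 0.1406 ≈ 0.422 mcg/mL.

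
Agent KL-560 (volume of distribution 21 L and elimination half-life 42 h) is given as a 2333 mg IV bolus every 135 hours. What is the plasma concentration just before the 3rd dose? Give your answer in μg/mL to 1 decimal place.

f = (1/2)^(τ/t½) = (1/2)^(135/42) ≈ 0.1077.
C₀ = D/Vd = 2333/21 ≈ 111.095 μg/mL.
Before the 3rd dose, 2 doses have been given. Superposition: Cmin = C₀·(f + f²).
≈ 111.095 × (0.1077 + 0.0116) ≈ 111.095 × 0.1193 ≈ 13.254 μg/mL.

13.3 μg/mL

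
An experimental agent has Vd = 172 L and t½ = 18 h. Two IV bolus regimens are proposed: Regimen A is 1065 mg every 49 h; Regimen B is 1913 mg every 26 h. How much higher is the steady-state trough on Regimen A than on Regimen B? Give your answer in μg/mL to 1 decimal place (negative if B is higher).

-5.4 μg/mL

Regimen A: f = (1/2)^(49/18) ≈ 0.1515; Cmin,ss = (1065/172)·f/(1−f) ≈ 1.106 μg/mL.
Regimen B: f = (1/2)^(26/18) ≈ 0.3674; Cmin,ss = (1913/172)·f/(1−f) ≈ 6.459 μg/mL.
Difference ≈ 1.106 − 6.459 ≈ -5.353 μg/mL.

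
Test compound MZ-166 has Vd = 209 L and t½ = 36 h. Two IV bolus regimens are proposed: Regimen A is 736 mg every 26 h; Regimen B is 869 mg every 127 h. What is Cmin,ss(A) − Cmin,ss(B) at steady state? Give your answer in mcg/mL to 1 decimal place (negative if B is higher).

Regimen A: f = (1/2)^(26/36) ≈ 0.6062; Cmin,ss = (736/209)·f/(1−f) ≈ 5.421 mcg/mL.
Regimen B: f = (1/2)^(127/36) ≈ 0.0867; Cmin,ss = (869/209)·f/(1−f) ≈ 0.395 mcg/mL.
Difference ≈ 5.421 − 0.395 ≈ 5.026 mcg/mL.

5.0 mcg/mL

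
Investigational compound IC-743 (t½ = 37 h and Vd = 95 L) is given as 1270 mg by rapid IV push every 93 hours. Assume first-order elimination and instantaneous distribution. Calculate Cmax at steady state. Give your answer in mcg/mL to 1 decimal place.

τ/t½ = 93/37 ≈ 2.5135, so fraction remaining f = (1/2)^(93/37) ≈ 0.1751.
Accumulation ratio R = 1/(1 − f) ≈ 1/0.8249 ≈ 1.2123.
Single-dose peak C₀ = D/Vd = 1270/95 ≈ 13.368 mcg/mL.
Steady-state peak Cmax,ss = C₀·R ≈ 13.368 × 1.2123 ≈ 16.206 mcg/mL.

16.2 mcg/mL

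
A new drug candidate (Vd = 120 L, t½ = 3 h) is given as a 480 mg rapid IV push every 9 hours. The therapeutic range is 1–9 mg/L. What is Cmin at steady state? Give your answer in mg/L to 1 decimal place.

0.6 mg/L

τ = 9 h = 3 half-lives, so f = (1/2)^3 = 0.125.
Accumulation ratio R = 1/(1 − f) = 1/0.875 = 8/7.
Single-dose peak C₀ = D/Vd = 480/120 = 4 mg/L.
Steady-state peak Cmax,ss = C₀·R = 4 × 8/7 ≈ 4.571 mg/L.
Steady-state trough Cmin,ss = Cmax,ss·f ≈ 4.571 × 0.125 ≈ 0.571 mg/L.
Trough 0.6 mg/L vs MEC 1 mg/L: subtherapeutic.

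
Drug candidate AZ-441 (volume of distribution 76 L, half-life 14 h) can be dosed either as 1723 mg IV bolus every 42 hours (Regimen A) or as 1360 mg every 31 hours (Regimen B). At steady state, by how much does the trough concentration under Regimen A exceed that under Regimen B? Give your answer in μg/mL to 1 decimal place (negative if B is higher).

-1.7 μg/mL

Regimen A: f = (1/2)^(42/14) ≈ 0.1250; Cmin,ss = (1723/76)·f/(1−f) ≈ 3.239 μg/mL.
Regimen B: f = (1/2)^(31/14) ≈ 0.2155; Cmin,ss = (1360/76)·f/(1−f) ≈ 4.916 μg/mL.
Difference ≈ 3.239 − 4.916 ≈ -1.677 μg/mL.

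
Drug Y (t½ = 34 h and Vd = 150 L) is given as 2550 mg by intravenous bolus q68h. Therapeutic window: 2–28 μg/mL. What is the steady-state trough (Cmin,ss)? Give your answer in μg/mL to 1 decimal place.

5.7 μg/mL

The dosing interval is 2 half-lives, so f = 2^(−2) = 0.25.
Accumulation ratio R = 1/(1 − f) = 1/0.75 = 4/3.
Single-dose peak C₀ = D/Vd = 2550/150 = 17 μg/mL.
Steady-state peak Cmax,ss = C₀·R = 17 × 4/3 ≈ 22.667 μg/mL.
Steady-state trough Cmin,ss = Cmax,ss·f ≈ 22.667 × 0.25 ≈ 5.667 μg/mL.
Trough 5.7 μg/mL vs MEC 2 μg/mL: adequate.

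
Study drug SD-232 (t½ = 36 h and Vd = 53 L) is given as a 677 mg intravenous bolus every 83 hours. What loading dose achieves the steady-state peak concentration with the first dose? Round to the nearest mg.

849 mg

f = (1/2)^(83/36) ≈ 0.202283; accumulation ratio R = 1/(1−f) ≈ 1.25358.
Loading dose to hit Cmax,ss on first dose: D_load = D_maint·R ≈ 677 × 1.25358 ≈ 848.67 mg.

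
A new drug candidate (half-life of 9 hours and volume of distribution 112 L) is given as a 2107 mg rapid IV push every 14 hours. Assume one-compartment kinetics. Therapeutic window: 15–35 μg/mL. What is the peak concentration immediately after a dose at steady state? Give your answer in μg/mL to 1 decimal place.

Over one 14-h interval, 14/9 ≈ 1.5556 half-lives elapse, leaving f ≈ 0.3402 of each dose.
At steady state, accumulation factor R = 1/(1 − e^(−kτ)) ≈ 1.5156.
Single-dose peak C₀ = D/Vd = 2107/112 ≈ 18.812 μg/mL.
Steady-state peak Cmax,ss = C₀·R ≈ 18.812 × 1.5156 ≈ 28.511 μg/mL.
Peak 28.5 μg/mL vs MTC 35 μg/mL: below toxic threshold.

28.5 μg/mL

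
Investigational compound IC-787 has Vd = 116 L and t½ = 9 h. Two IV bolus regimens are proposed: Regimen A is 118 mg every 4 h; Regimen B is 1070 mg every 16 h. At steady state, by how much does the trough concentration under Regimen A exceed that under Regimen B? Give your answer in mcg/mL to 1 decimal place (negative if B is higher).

Regimen A: f = (1/2)^(4/9) ≈ 0.7349; Cmin,ss = (118/116)·f/(1−f) ≈ 2.820 mcg/mL.
Regimen B: f = (1/2)^(16/9) ≈ 0.2916; Cmin,ss = (1070/116)·f/(1−f) ≈ 3.797 mcg/mL.
Difference ≈ 2.820 − 3.797 ≈ -0.977 mcg/mL.

-1.0 mcg/mL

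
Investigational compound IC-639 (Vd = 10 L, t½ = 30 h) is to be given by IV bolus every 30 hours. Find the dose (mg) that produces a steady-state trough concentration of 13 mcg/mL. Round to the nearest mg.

130 mg

τ/t½ = 30/30 ≈ 1, so f = (1/2)^(30/30) ≈ 0.500000.
Cmin,ss = (D/Vd)·f/(1−f), so D = Cmin,ss·Vd·(1−f)/f.
D = 13 × 10 × (1−f)/f ≈ 13 × 10 × 1.00000 ≈ 130.00 mg.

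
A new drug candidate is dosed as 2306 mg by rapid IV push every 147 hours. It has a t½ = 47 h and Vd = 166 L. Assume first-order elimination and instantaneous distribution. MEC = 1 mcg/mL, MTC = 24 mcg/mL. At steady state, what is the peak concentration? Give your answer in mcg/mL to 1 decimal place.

k = ln2/t½ = ln2/47 ≈ 0.014748 h⁻¹; fraction remaining f = e^(−kτ) = e^(−0.014748×147) ≈ 0.1144.
At steady state, accumulation factor R = 1/(1 − e^(−kτ)) ≈ 1.1292.
Each bolus raises the concentration by D/Vd = 2306/166 ≈ 13.892 mcg/mL.
Cmax,ss = C₀/(1 − f) ≈ 13.892/0.8856 ≈ 15.687 mcg/mL.
Peak 15.7 mcg/mL vs MTC 24 mcg/mL: below toxic threshold.

15.7 mcg/mL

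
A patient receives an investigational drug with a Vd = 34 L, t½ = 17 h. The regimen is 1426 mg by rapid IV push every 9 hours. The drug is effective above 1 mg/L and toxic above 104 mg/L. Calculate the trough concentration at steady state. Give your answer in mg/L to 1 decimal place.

94.6 mg/L

Over one 9-h interval, 9/17 ≈ 0.52941 half-lives elapse, leaving f ≈ 0.6928 of each dose.
Accumulation ratio R = 1/(1 − f) ≈ 1/0.3072 ≈ 3.2552.
Each bolus raises the concentration by D/Vd = 1426/34 ≈ 41.941 mg/L.
Cmax,ss = C₀/(1 − f) ≈ 41.941/0.3072 ≈ 136.527 mg/L.
Steady-state trough Cmin,ss = Cmax,ss·f ≈ 136.527 × 0.6928 ≈ 94.586 mg/L.
Trough 94.6 mg/L vs MEC 1 mg/L: adequate.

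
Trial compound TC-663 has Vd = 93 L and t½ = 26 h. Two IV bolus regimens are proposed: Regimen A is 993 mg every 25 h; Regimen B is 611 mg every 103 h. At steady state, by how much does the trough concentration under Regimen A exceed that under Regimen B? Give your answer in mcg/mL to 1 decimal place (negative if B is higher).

Regimen A: f = (1/2)^(25/26) ≈ 0.5135; Cmin,ss = (993/93)·f/(1−f) ≈ 11.270 mcg/mL.
Regimen B: f = (1/2)^(103/26) ≈ 0.0642; Cmin,ss = (611/93)·f/(1−f) ≈ 0.451 mcg/mL.
Difference ≈ 11.270 − 0.451 ≈ 10.819 mcg/mL.

10.8 mcg/mL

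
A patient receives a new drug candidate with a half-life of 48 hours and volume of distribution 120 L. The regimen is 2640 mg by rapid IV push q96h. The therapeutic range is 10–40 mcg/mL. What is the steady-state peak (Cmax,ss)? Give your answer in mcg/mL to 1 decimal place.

τ = 96 h = 2 half-lives, so f = (1/2)^2 = 0.25.
Accumulation ratio R = 1/(1 − f) = 1/0.75 = 4/3.
Single-dose peak C₀ = D/Vd = 2640/120 = 22 mcg/mL.
Steady-state peak Cmax,ss = C₀·R = 22 × 4/3 ≈ 29.333 mcg/mL.
Peak 29.3 mcg/mL vs MTC 40 mcg/mL: below toxic threshold.

29.3 mcg/mL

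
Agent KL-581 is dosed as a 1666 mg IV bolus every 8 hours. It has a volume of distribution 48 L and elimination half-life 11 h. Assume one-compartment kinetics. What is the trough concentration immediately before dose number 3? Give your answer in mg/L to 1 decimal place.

f = (1/2)^(τ/t½) = (1/2)^(8/11) ≈ 0.6040.
C₀ = D/Vd = 1666/48 ≈ 34.708 mg/L.
Before the 3rd dose, 2 doses have been given. Superposition: Cmin = C₀·(f + f²).
≈ 34.708 × (0.6040 + 0.3648) ≈ 34.708 × 0.9688 ≈ 33.625 mg/L.

33.6 mg/L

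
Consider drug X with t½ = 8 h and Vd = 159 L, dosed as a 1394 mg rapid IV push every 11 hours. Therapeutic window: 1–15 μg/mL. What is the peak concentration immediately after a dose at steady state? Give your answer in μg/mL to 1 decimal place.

14.3 μg/mL

τ/t½ = 11/8 ≈ 1.375, so fraction remaining f = (1/2)^(11/8) ≈ 0.3856.
At steady state, accumulation factor R = 1/(1 − e^(−kτ)) ≈ 1.6276.
Single-dose peak C₀ = D/Vd = 1394/159 ≈ 8.767 μg/mL.
Steady-state peak Cmax,ss = C₀·R ≈ 8.767 × 1.6276 ≈ 14.269 μg/mL.
Peak 14.3 μg/mL vs MTC 15 μg/mL: below toxic threshold.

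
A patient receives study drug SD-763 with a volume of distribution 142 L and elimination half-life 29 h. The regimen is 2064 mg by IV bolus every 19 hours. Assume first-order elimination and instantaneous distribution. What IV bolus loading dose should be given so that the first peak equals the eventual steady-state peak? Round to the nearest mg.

f = (1/2)^(19/29) ≈ 0.635000; accumulation ratio R = 1/(1−f) ≈ 2.73973.
Loading dose to hit Cmax,ss on first dose: D_load = D_maint·R ≈ 2064 × 2.73973 ≈ 5654.80 mg.

5655 mg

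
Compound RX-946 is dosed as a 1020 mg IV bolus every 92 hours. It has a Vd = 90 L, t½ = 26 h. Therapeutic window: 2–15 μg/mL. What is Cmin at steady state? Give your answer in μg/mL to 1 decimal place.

1.1 μg/mL

Over one 92-h interval, 92/26 ≈ 3.5385 half-lives elapse, leaving f ≈ 0.0861 of each dose.
Accumulation ratio R = 1/(1 − f) ≈ 1/0.9139 ≈ 1.0942.
Each bolus raises the concentration by D/Vd = 1020/90 ≈ 11.333 μg/mL.
Steady-state peak Cmax,ss = C₀·R ≈ 11.333 × 1.0942 ≈ 12.401 μg/mL.
Steady-state trough Cmin,ss = Cmax,ss·f ≈ 12.401 × 0.0861 ≈ 1.068 μg/mL.
Trough 1.1 μg/mL vs MEC 2 μg/mL: subtherapeutic.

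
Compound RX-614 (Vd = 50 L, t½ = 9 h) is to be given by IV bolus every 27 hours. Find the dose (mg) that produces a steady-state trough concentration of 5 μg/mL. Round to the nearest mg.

τ/t½ = 27/9 ≈ 3, so f = (1/2)^(27/9) ≈ 0.125000.
Cmin,ss = (D/Vd)·f/(1−f), so D = Cmin,ss·Vd·(1−f)/f.
D = 5 × 50 × (1−f)/f ≈ 5 × 50 × 7.00000 ≈ 1750.00 mg.

1750 mg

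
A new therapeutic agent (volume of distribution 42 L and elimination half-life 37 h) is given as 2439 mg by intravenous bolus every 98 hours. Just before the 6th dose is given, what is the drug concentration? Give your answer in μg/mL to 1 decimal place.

11.0 μg/mL

f = (1/2)^(τ/t½) = (1/2)^(98/37) ≈ 0.1595.
C₀ = D/Vd = 2439/42 ≈ 58.071 μg/mL.
Before the 6th dose, 5 doses have been given. Superposition: Cmin = C₀·(f + f² + … + f^5).
≈ 58.071 × (0.1595 + 0.0254 + 0.0041 + 0.0006 + 0.0001) ≈ 58.071 × 0.1897 ≈ 11.016 μg/mL.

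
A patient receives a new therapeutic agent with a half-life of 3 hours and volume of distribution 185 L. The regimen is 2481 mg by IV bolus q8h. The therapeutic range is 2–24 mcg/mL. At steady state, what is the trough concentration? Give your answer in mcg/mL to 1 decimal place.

2.5 mcg/mL

Over one 8-h interval, 8/3 ≈ 2.6667 half-lives elapse, leaving f ≈ 0.1575 of each dose.
Accumulation ratio R = 1/(1 − f) ≈ 1/0.8425 ≈ 1.1869.
Single-dose peak C₀ = D/Vd = 2481/185 ≈ 13.411 mcg/mL.
Steady-state peak Cmax,ss = C₀·R ≈ 13.411 × 1.1869 ≈ 15.918 mcg/mL.
Steady-state trough Cmin,ss = Cmax,ss·f ≈ 15.918 × 0.1575 ≈ 2.507 mcg/mL.
Trough 2.5 mcg/mL vs MEC 2 mcg/mL: adequate.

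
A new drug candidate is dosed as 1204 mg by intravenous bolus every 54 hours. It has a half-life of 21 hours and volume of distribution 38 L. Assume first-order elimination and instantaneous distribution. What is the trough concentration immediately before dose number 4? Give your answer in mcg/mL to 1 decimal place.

f = (1/2)^(τ/t½) = (1/2)^(54/21) ≈ 0.1682.
C₀ = D/Vd = 1204/38 ≈ 31.684 mcg/mL.
Before the 4th dose, 3 doses have been given. Superposition: Cmin = C₀·(f + f² + … + f^3).
≈ 31.684 × (0.1682 + 0.0283 + 0.0048) ≈ 31.684 × 0.2013 ≈ 6.378 mcg/mL.

6.4 mcg/mL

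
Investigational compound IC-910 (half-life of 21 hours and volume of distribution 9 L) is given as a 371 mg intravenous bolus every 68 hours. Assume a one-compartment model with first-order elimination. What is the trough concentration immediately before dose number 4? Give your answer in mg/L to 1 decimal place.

4.9 mg/L

f = (1/2)^(τ/t½) = (1/2)^(68/21) ≈ 0.1060.
C₀ = D/Vd = 371/9 ≈ 41.222 mg/L.
Before the 4th dose, 3 doses have been given. Superposition: Cmin = C₀·(f + f² + … + f^3).
≈ 41.222 × (0.1060 + 0.0112 + 0.0012) ≈ 41.222 × 0.1184 ≈ 4.881 mg/L.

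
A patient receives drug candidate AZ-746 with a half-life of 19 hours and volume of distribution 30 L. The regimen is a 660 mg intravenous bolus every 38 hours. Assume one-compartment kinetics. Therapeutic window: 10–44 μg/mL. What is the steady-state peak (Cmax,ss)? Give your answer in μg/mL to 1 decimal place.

29.3 μg/mL

τ = 38 h = 2 half-lives, so f = (1/2)^2 = 0.25.
At steady state, R = 1/(1 − 0.25) = 4/3.
Single-dose peak C₀ = D/Vd = 660/30 = 22 μg/mL.
Steady-state peak Cmax,ss = C₀·R = 22 × 4/3 ≈ 29.333 μg/mL.
Peak 29.3 μg/mL vs MTC 44 μg/mL: below toxic threshold.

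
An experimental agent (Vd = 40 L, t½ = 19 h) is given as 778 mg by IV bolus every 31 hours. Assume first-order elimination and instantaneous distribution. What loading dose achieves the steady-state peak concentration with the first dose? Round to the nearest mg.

f = (1/2)^(31/19) ≈ 0.322735; accumulation ratio R = 1/(1−f) ≈ 1.47653.
Loading dose to hit Cmax,ss on first dose: D_load = D_maint·R ≈ 778 × 1.47653 ≈ 1148.74 mg.

1149 mg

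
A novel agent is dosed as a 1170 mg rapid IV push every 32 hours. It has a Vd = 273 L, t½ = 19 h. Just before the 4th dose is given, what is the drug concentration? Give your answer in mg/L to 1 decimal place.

f = (1/2)^(τ/t½) = (1/2)^(32/19) ≈ 0.3112.
C₀ = D/Vd = 1170/273 ≈ 4.286 mg/L.
Before the 4th dose, 3 doses have been given. Superposition: Cmin = C₀·(f + f² + … + f^3).
≈ 4.286 × (0.3112 + 0.0968 + 0.0301) ≈ 4.286 × 0.4381 ≈ 1.878 mg/L.

1.9 mg/L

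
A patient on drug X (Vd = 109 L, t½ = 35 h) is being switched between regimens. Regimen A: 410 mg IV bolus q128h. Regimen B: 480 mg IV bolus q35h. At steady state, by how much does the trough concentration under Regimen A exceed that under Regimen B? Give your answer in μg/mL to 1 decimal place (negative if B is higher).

-4.1 μg/mL

Regimen A: f = (1/2)^(128/35) ≈ 0.0793; Cmin,ss = (410/109)·f/(1−f) ≈ 0.324 μg/mL.
Regimen B: f = (1/2)^(35/35) ≈ 0.5000; Cmin,ss = (480/109)·f/(1−f) ≈ 4.404 μg/mL.
Difference ≈ 0.324 − 4.404 ≈ -4.080 μg/mL.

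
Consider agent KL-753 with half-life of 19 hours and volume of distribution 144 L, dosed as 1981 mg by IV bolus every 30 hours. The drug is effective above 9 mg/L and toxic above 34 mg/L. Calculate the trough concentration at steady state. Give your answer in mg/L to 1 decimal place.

Over one 30-h interval, 30/19 ≈ 1.5789 half-lives elapse, leaving f ≈ 0.3347 of each dose.
Each bolus raises the concentration by D/Vd = 1981/144 ≈ 13.757 mg/L.
Steady-state trough Cmin,ss = C₀·f/(1−f) ≈ 13.757 × 0.3347/0.6653 ≈ 6.921 mg/L.
Trough 6.9 mg/L vs MEC 9 mg/L: subtherapeutic.

6.9 mg/L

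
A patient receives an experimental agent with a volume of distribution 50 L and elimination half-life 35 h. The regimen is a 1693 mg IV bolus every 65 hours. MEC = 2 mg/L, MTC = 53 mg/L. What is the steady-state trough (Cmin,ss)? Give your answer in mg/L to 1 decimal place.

τ/t½ = 65/35 ≈ 1.8571, so fraction remaining f = (1/2)^(65/35) ≈ 0.2760.
Accumulation ratio R = 1/(1 − f) ≈ 1/0.7240 ≈ 1.3812.
Single-dose peak C₀ = D/Vd = 1693/50 ≈ 33.860 mg/L.
Cmax,ss = C₀/(1 − f) ≈ 33.860/0.7240 ≈ 46.768 mg/L.
Steady-state trough Cmin,ss = Cmax,ss·f ≈ 46.768 × 0.2760 ≈ 12.908 mg/L.
Trough 12.9 mg/L vs MEC 2 mg/L: adequate.

12.9 mg/L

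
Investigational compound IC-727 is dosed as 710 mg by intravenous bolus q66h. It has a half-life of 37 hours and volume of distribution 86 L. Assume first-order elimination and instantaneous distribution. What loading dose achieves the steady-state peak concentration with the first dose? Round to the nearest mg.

1001 mg

f = (1/2)^(66/37) ≈ 0.290421; accumulation ratio R = 1/(1−f) ≈ 1.40929.
Loading dose to hit Cmax,ss on first dose: D_load = D_maint·R ≈ 710 × 1.40929 ≈ 1000.60 mg.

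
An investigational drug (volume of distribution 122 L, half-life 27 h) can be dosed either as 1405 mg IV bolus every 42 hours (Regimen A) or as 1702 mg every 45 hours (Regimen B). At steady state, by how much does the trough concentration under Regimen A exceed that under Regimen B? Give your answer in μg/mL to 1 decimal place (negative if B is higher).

-0.5 μg/mL

Regimen A: f = (1/2)^(42/27) ≈ 0.3402; Cmin,ss = (1405/122)·f/(1−f) ≈ 5.938 μg/mL.
Regimen B: f = (1/2)^(45/27) ≈ 0.3150; Cmin,ss = (1702/122)·f/(1−f) ≈ 6.415 μg/mL.
Difference ≈ 5.938 − 6.415 ≈ -0.477 μg/mL.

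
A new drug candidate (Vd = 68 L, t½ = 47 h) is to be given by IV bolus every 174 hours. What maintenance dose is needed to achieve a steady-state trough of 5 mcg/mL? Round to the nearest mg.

τ/t½ = 174/47 ≈ 3.7021, so f = (1/2)^(174/47) ≈ 0.076833.
Cmin,ss = (D/Vd)·f/(1−f), so D = Cmin,ss·Vd·(1−f)/f.
D = 5 × 68 × (1−f)/f ≈ 5 × 68 × 12.01524 ≈ 4085.18 mg.

4085 mg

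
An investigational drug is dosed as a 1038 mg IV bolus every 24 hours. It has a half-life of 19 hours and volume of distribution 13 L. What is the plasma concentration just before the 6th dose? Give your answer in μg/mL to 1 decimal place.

f = (1/2)^(τ/t½) = (1/2)^(24/19) ≈ 0.4166.
C₀ = D/Vd = 1038/13 ≈ 79.846 μg/mL.
Before the 6th dose, 5 doses have been given. Superposition: Cmin = C₀·(f + f² + … + f^5).
≈ 79.846 × (0.4166 + 0.1736 + 0.0723 + 0.0301 + 0.0125) ≈ 79.846 × 0.7051 ≈ 56.299 μg/mL.

56.3 μg/mL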